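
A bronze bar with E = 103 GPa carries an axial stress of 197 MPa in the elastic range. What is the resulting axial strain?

1.91×10⁻³

ε = σ/E = 197 / 103000 = 1.91×10⁻³.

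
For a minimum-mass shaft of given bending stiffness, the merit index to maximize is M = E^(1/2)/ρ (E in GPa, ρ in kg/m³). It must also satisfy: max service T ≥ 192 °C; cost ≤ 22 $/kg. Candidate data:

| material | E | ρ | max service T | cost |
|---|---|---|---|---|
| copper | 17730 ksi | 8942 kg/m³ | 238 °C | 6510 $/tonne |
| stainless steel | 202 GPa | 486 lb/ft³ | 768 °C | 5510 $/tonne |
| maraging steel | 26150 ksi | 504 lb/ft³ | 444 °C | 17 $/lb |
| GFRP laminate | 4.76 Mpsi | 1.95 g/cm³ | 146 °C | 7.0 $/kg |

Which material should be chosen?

stainless steel

Screen on constraints: max service T ≥ 192 °C; cost ≤ 22 $/kg. Survivors: copper, stainless steel.
Putting every candidate on a common basis:
  copper: E = 122.2 GPa, ρ = 8942 kg/m³
  stainless steel: E = 202.0 GPa, ρ = 7785 kg/m³
  stainless steel: M = 1.83×10⁻³
  copper: M = 1.24×10⁻³
Stainless steel ranks first.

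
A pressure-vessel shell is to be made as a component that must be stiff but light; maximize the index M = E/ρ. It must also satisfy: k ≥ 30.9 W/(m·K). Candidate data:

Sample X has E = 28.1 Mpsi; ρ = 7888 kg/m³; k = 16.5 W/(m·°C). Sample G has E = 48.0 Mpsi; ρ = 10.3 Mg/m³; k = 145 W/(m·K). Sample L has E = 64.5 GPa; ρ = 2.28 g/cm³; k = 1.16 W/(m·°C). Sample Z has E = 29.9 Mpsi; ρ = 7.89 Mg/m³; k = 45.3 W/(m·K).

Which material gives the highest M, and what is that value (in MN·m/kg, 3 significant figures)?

sample G, M = 32.1 MN·m/kg

Screen on constraints: k ≥ 30.9 W/(m·K). Survivors: sample G, sample Z.
Normalizing units and computing the index:
  sample G: E = 330.9 GPa, ρ = 10300 kg/m³
  sample Z: E = 206.2 GPa, ρ = 7890 kg/m³
  sample G: M = 32.1 MN·m/kg
  sample Z: M = 26.1 MN·m/kg
Highest index: sample G.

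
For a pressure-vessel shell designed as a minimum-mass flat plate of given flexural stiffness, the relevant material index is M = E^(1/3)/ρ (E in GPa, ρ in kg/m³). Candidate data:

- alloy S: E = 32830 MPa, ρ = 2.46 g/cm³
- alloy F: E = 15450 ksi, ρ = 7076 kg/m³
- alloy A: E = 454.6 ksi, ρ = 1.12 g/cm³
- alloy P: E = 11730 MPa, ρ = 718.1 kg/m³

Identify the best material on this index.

alloy P

Putting every candidate on a common basis:
  alloy S: E = 32.83 GPa, ρ = 2460 kg/m³
  alloy F: E = 106.5 GPa, ρ = 7076 kg/m³
  alloy A: E = 3.134 GPa, ρ = 1120 kg/m³
  alloy P: E = 11.73 GPa, ρ = 718.1 kg/m³
  alloy P: M = 3.16×10⁻³
  alloy A: M = 1.31×10⁻³
  alloy S: M = 1.30×10⁻³
  alloy F: M = 0.670×10⁻³
Alloy P has the largest M.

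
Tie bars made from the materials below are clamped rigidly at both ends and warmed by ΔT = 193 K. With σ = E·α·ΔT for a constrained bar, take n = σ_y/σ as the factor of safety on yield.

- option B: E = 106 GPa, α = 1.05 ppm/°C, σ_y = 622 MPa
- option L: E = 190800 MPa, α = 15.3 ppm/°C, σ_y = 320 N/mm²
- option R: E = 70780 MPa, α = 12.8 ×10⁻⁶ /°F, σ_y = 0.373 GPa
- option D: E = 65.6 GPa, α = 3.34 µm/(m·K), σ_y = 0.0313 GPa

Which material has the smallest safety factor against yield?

option L

Per material, after unit conversion:
  option B: E = 106.0, α = 1.05, σ_y = 622.0 → σ = 21.5 MPa, n = 29.0
  option L: E = 190.8, α = 15.3, σ_y = 320.0 → σ = 563 MPa, n = 0.568
  option R: E = 70.78, α = 23.0, σ_y = 373.0 → σ = 315 MPa, n = 1.19
  option D: E = 65.60, α = 3.34, σ_y = 31.30 → σ = 42.3 MPa, n = 0.740
The minimum is option L at n = 0.568.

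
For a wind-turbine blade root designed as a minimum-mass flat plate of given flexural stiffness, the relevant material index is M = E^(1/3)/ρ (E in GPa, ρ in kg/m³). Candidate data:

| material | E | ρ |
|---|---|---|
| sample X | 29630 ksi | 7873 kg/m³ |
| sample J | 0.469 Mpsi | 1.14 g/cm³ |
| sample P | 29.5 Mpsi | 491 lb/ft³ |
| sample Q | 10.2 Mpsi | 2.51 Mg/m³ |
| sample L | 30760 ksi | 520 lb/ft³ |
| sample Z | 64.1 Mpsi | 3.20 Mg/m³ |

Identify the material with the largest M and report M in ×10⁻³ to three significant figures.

Normalizing units and computing the index:
  sample X: E = 204.3 GPa, ρ = 7873 kg/m³
  sample J: E = 3.234 GPa, ρ = 1140 kg/m³
  sample P: E = 203.4 GPa, ρ = 7865 kg/m³
  sample Q: E = 70.33 GPa, ρ = 2510 kg/m³
  sample L: E = 212.1 GPa, ρ = 8330 kg/m³
  sample Z: E = 442.0 GPa, ρ = 3200 kg/m³
  sample Z: M = 2.38×10⁻³
  sample Q: M = 1.64×10⁻³
  sample J: M = 1.30×10⁻³
  sample X: M = 0.748×10⁻³
  sample P: M = 0.748×10⁻³
  sample L: M = 0.716×10⁻³
Highest index: sample Z.

sample Z, M = 2.38×10⁻³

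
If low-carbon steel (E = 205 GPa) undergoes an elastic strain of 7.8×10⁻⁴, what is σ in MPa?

160 MPa

σ = E·ε = 205000 MPa × 7.8×10⁻⁴ = 160 MPa.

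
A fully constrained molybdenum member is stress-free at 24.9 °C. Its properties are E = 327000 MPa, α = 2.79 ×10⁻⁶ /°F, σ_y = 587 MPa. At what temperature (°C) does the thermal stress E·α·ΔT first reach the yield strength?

382 °C

E = 327000 MPa = 327.0 GPa.
α = 2.79×10⁻⁶/°F × 9/5 = 5.02×10⁻⁶/K.
E·α·ΔT = 587.0 MPa ⇒ ΔT = 587.0 / (327.0×10³ × 5.02×10⁻⁶) = 357.4 K.
T = 24.9 + 357.4 = 382.3 °C.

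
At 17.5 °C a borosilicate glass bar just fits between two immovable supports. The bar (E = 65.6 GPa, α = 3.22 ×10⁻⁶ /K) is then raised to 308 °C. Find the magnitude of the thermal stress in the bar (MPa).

61.4 MPa

ΔT = 290.5 K. Constrained thermal stress σ = E·α·ΔT = 65.60×10³ MPa × 3.22×10⁻⁶ × 290.5 = 61.4 MPa (compressive).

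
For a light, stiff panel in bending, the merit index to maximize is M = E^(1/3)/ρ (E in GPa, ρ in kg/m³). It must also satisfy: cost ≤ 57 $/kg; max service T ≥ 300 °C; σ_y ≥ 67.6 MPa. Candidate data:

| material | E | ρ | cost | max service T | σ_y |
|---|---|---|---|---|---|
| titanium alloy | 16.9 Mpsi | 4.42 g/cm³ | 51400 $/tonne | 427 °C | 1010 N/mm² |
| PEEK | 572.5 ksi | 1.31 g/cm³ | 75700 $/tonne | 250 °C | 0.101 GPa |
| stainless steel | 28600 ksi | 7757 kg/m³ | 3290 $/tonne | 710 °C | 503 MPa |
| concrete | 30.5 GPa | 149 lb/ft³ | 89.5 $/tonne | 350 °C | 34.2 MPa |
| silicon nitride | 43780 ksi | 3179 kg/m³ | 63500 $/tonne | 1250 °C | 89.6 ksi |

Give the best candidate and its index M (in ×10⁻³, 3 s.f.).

titanium alloy, M = 1.11×10⁻³

Screen on constraints: cost ≤ 57 $/kg; max service T ≥ 300 °C; σ_y ≥ 67.6 MPa. Survivors: titanium alloy, stainless steel.
Normalizing units and computing the index:
  titanium alloy: E = 116.5 GPa, ρ = 4420 kg/m³
  stainless steel: E = 197.2 GPa, ρ = 7757 kg/m³
  titanium alloy: M = 1.11×10⁻³
  stainless steel: M = 0.750×10⁻³
Highest index: titanium alloy.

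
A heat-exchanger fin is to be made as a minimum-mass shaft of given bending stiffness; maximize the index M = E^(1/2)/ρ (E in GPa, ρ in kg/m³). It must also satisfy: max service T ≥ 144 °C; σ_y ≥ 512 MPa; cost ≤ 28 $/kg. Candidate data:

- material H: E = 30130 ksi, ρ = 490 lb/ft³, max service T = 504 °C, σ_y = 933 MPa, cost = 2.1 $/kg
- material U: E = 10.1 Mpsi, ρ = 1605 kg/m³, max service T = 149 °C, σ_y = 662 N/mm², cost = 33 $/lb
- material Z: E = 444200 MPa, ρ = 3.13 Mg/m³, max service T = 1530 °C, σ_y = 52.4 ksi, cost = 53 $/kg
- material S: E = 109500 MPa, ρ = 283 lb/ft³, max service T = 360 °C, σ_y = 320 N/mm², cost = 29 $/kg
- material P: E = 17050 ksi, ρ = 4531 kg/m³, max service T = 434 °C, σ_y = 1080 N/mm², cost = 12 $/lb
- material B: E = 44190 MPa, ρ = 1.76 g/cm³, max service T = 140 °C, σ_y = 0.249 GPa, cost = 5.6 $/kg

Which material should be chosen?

Screen on constraints: max service T ≥ 144 °C; σ_y ≥ 512 MPa; cost ≤ 28 $/kg. Survivors: material H, material P.
After converting to SI:
  material H: E = 207.7 GPa, ρ = 7849 kg/m³
  material P: E = 117.6 GPa, ρ = 4531 kg/m³
  material P: M = 2.39×10⁻³
  material H: M = 1.84×10⁻³
Highest index: material P.

material P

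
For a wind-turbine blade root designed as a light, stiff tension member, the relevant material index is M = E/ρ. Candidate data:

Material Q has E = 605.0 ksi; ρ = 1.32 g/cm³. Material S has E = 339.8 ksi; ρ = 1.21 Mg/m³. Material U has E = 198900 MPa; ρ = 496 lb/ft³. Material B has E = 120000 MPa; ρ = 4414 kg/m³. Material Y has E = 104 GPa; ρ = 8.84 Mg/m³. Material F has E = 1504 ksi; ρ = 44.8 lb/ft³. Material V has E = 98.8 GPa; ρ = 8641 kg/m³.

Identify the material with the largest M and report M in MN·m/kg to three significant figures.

material B, M = 27.2 MN·m/kg

In SI units:
  material Q: E = 4.171 GPa, ρ = 1320 kg/m³
  material S: E = 2.343 GPa, ρ = 1210 kg/m³
  material U: E = 198.9 GPa, ρ = 7945 kg/m³
  material B: E = 120.0 GPa, ρ = 4414 kg/m³
  material Y: E = 104.0 GPa, ρ = 8840 kg/m³
  material F: E = 10.37 GPa, ρ = 717.6 kg/m³
  material V: E = 98.80 GPa, ρ = 8641 kg/m³
  material B: M = 27.2 MN·m/kg
  material U: M = 25.0 MN·m/kg
  material F: M = 14.5 MN·m/kg
  material Y: M = 11.8 MN·m/kg
  material V: M = 11.4 MN·m/kg
  material Q: M = 3.16 MN·m/kg
  material S: M = 1.94 MN·m/kg
Highest index: material B.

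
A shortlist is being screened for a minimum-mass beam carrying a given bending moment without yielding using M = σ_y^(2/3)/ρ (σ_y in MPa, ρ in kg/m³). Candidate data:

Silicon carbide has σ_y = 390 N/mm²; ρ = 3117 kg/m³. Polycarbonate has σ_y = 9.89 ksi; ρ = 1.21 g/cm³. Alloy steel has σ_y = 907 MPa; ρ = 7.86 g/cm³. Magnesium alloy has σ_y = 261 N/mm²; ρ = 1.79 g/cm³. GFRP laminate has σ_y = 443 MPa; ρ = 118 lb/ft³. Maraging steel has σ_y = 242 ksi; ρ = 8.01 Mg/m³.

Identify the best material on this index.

GFRP laminate

In SI units:
  silicon carbide: σ_y = 390.0 MPa, ρ = 3117 kg/m³
  polycarbonate: σ_y = 68.19 MPa, ρ = 1210 kg/m³
  alloy steel: σ_y = 907.0 MPa, ρ = 7860 kg/m³
  magnesium alloy: σ_y = 261.0 MPa, ρ = 1790 kg/m³
  GFRP laminate: σ_y = 443.0 MPa, ρ = 1890 kg/m³
  maraging steel: σ_y = 1669 MPa, ρ = 8010 kg/m³
  GFRP laminate: M = 30.7×10⁻³
  magnesium alloy: M = 22.8×10⁻³
  maraging steel: M = 17.6×10⁻³
  silicon carbide: M = 17.1×10⁻³
  polycarbonate: M = 13.8×10⁻³
  alloy steel: M = 11.9×10⁻³
GFRP laminate has the largest M.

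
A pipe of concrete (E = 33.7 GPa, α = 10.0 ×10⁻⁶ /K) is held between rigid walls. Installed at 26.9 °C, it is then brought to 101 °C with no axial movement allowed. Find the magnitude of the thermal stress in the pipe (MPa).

25.0 MPa

ΔT = 74.10 K. Constrained thermal stress σ = E·α·ΔT = 33.70×10³ MPa × 10.0×10⁻⁶ × 74.10 = 25.0 MPa (compressive).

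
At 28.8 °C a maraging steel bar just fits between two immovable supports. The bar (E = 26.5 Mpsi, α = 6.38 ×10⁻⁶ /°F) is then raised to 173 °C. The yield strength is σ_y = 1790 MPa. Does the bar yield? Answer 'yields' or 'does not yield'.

E = 26.5 Mpsi = 182.7 GPa.
α = 6.38×10⁻⁶/°F × 9/5 = 11.5×10⁻⁶/K.
ΔT = 144.2 K. Constrained thermal stress σ = E·α·ΔT = 182.7×10³ MPa × 11.5×10⁻⁶ × 144.2 = 303 MPa (compressive).
Compare to σ_y = 1790 MPa: σ < σ_y, so it does not yield.

does not yield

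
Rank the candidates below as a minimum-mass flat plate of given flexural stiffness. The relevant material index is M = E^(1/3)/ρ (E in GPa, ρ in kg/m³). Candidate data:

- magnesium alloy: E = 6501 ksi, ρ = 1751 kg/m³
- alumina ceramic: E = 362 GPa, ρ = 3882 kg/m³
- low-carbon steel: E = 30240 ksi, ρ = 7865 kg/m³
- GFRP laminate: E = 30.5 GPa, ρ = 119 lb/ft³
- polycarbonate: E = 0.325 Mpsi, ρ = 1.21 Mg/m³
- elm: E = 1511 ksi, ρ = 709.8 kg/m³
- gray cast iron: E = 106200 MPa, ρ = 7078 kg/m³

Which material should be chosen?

elm

Normalizing units and computing the index:
  magnesium alloy: E = 44.82 GPa, ρ = 1751 kg/m³
  alumina ceramic: E = 362.0 GPa, ρ = 3882 kg/m³
  low-carbon steel: E = 208.5 GPa, ρ = 7865 kg/m³
  GFRP laminate: E = 30.50 GPa, ρ = 1906 kg/m³
  polycarbonate: E = 2.241 GPa, ρ = 1210 kg/m³
  elm: E = 10.42 GPa, ρ = 709.8 kg/m³
  gray cast iron: E = 106.2 GPa, ρ = 7078 kg/m³
  elm: M = 3.08×10⁻³
  magnesium alloy: M = 2.03×10⁻³
  alumina ceramic: M = 1.84×10⁻³
  GFRP laminate: M = 1.64×10⁻³
  polycarbonate: M = 1.08×10⁻³
  low-carbon steel: M = 0.754×10⁻³
  gray cast iron: M = 0.669×10⁻³
Highest index: elm.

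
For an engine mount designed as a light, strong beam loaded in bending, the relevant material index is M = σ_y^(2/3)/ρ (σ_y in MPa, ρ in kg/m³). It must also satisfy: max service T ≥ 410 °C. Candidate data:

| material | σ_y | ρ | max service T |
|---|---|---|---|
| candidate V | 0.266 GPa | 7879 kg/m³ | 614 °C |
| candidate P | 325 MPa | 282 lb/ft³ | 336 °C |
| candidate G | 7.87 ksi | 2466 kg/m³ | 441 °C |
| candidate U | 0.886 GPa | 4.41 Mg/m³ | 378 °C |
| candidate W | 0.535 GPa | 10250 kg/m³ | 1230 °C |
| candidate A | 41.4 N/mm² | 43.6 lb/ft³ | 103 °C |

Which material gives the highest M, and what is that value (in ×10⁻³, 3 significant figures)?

Screen on constraints: max service T ≥ 410 °C. Survivors: candidate V, candidate G, candidate W.
In SI units:
  candidate V: σ_y = 266.0 MPa, ρ = 7879 kg/m³
  candidate G: σ_y = 54.26 MPa, ρ = 2466 kg/m³
  candidate W: σ_y = 535.0 MPa, ρ = 10250 kg/m³
  candidate W: M = 6.43×10⁻³
  candidate G: M = 5.81×10⁻³
  candidate V: M = 5.25×10⁻³
Candidate W has the largest M.

candidate W, M = 6.43×10⁻³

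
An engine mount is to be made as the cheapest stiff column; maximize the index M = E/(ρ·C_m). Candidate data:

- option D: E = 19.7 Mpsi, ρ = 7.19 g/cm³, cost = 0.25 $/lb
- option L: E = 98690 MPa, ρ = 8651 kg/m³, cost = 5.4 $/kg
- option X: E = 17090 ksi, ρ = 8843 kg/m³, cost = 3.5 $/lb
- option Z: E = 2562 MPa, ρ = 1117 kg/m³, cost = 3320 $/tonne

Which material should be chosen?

Putting every candidate on a common basis:
  option D: E = 135.8 GPa, ρ = 7190 kg/m³, cost = 0.5511 $/kg
  option L: E = 98.69 GPa, ρ = 8651 kg/m³, cost = 5.400 $/kg
  option X: E = 117.8 GPa, ρ = 8843 kg/m³, cost = 7.716 $/kg
  option Z: E = 2.562 GPa, ρ = 1117 kg/m³, cost = 3.320 $/kg
  option D: M = 34.3 MN·m per $
  option L: M = 2.11 MN·m per $
  option X: M = 1.73 MN·m per $
  option Z: M = 0.691 MN·m per $
Option D ranks first.

option D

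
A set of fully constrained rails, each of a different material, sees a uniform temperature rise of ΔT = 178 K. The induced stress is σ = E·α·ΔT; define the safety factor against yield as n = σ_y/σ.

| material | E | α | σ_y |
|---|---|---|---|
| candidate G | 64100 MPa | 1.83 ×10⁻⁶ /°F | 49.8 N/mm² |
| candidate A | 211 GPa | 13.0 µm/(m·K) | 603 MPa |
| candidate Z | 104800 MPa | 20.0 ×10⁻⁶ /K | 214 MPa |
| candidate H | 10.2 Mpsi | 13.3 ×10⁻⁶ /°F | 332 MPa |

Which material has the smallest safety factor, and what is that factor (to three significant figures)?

candidate Z, n = 0.574

Converting E to GPa, α to ×10⁻⁶/K, σ_y to MPa, then σ and n for each:
  candidate G: E = 64.10, α = 3.29, σ_y = 49.80 → σ = 37.6 MPa, n = 1.33
  candidate A: E = 211.0, α = 13.0, σ_y = 603.0 → σ = 488 MPa, n = 1.24
  candidate Z: E = 104.8, α = 20.0, σ_y = 214.0 → σ = 373 MPa, n = 0.574
  candidate H: E = 70.33, α = 23.9, σ_y = 332.0 → σ = 300 MPa, n = 1.11
Candidate Z has the lowest safety factor, n = 0.574.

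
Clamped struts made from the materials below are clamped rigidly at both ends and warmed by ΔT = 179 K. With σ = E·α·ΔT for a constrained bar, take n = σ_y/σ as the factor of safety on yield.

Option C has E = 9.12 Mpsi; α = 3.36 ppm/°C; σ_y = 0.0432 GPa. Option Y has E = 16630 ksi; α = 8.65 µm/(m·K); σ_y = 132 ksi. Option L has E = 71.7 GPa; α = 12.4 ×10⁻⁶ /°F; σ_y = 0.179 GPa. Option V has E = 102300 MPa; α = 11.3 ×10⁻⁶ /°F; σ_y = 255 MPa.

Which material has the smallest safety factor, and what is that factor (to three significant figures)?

option L, n = 0.625

Converting E to GPa, α to ×10⁻⁶/K, σ_y to MPa, then σ and n for each:
  option C: E = 62.88, α = 3.36, σ_y = 43.20 → σ = 37.8 MPa, n = 1.14
  option Y: E = 114.7, α = 8.65, σ_y = 910.1 → σ = 178 MPa, n = 5.13
  option L: E = 71.70, α = 22.3, σ_y = 179.0 → σ = 286 MPa, n = 0.625
  option V: E = 102.3, α = 20.3, σ_y = 255.0 → σ = 372 MPa, n = 0.685
Smallest n: option L with n = 0.625.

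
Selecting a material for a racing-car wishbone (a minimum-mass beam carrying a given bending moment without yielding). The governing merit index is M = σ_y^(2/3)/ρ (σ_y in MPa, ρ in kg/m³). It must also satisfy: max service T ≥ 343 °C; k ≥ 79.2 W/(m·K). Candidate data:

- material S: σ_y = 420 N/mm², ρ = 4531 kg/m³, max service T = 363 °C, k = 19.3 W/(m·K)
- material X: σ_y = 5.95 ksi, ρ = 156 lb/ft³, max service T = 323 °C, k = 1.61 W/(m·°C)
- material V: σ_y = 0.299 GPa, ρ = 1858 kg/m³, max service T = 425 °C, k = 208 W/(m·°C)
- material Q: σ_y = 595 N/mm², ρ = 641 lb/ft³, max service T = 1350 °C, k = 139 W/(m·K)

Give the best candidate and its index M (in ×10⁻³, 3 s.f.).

material V, M = 24.1×10⁻³

Screen on constraints: max service T ≥ 343 °C; k ≥ 79.2 W/(m·K). Survivors: material V, material Q.
In SI units:
  material V: σ_y = 299.0 MPa, ρ = 1858 kg/m³
  material Q: σ_y = 595.0 MPa, ρ = 10270 kg/m³
  material V: M = 24.1×10⁻³
  material Q: M = 6.89×10⁻³
Material V has the largest M.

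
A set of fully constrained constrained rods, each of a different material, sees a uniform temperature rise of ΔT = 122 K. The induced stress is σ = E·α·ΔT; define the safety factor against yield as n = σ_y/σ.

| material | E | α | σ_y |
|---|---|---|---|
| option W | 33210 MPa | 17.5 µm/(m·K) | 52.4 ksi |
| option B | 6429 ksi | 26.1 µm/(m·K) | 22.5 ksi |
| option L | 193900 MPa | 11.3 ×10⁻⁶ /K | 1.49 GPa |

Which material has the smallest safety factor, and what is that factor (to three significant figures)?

With everything in SI (GPa, ×10⁻⁶/K, MPa):
  option W: E = 33.21, α = 17.5, σ_y = 361.3 → σ = 70.9 MPa, n = 5.10
  option B: E = 44.33, α = 26.1, σ_y = 155.1 → σ = 141 MPa, n = 1.10
  option L: E = 193.9, α = 11.3, σ_y = 1490 → σ = 267 MPa, n = 5.57
Option B has the lowest safety factor, n = 1.10.

option B, n = 1.10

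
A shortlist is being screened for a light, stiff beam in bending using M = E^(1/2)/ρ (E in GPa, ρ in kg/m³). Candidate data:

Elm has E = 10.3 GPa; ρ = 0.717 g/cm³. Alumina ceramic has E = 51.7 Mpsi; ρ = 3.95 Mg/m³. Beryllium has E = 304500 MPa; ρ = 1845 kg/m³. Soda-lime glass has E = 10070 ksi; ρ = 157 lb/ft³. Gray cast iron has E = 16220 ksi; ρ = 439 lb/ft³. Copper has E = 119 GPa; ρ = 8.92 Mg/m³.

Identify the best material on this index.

beryllium

Convert each candidate to consistent units, then evaluate M:
  elm: E = 10.30 GPa, ρ = 717.0 kg/m³
  alumina ceramic: E = 356.5 GPa, ρ = 3950 kg/m³
  beryllium: E = 304.5 GPa, ρ = 1845 kg/m³
  soda-lime glass: E = 69.43 GPa, ρ = 2515 kg/m³
  gray cast iron: E = 111.8 GPa, ρ = 7032 kg/m³
  copper: E = 119.0 GPa, ρ = 8920 kg/m³
  beryllium: M = 9.46×10⁻³
  alumina ceramic: M = 4.78×10⁻³
  elm: M = 4.48×10⁻³
  soda-lime glass: M = 3.31×10⁻³
  gray cast iron: M = 1.50×10⁻³
  copper: M = 1.22×10⁻³
Beryllium ranks first.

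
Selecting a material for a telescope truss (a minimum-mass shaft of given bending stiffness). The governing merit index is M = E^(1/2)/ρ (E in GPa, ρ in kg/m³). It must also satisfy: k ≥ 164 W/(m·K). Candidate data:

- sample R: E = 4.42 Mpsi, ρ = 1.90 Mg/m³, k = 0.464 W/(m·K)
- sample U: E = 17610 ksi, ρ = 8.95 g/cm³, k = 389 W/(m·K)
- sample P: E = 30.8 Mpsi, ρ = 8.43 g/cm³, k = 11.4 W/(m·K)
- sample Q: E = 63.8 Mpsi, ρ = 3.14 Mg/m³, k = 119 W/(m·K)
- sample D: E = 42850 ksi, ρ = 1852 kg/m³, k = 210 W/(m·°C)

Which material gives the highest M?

sample D

Screen on constraints: k ≥ 164 W/(m·K). Survivors: sample U, sample D.
Convert each candidate to consistent units, then evaluate M:
  sample U: E = 121.4 GPa, ρ = 8950 kg/m³
  sample D: E = 295.4 GPa, ρ = 1852 kg/m³
  sample D: M = 9.28×10⁻³
  sample U: M = 1.23×10⁻³
Highest index: sample D.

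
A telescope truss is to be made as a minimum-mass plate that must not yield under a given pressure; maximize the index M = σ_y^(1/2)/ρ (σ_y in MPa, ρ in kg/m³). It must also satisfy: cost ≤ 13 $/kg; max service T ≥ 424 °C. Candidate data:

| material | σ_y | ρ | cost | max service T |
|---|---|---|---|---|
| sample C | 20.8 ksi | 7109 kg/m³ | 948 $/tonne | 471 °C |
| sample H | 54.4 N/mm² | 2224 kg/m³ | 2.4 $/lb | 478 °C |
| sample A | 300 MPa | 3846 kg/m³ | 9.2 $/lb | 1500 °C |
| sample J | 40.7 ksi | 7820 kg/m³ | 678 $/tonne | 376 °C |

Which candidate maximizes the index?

sample H

Screen on constraints: cost ≤ 13 $/kg; max service T ≥ 424 °C. Survivors: sample C, sample H.
After converting to SI:
  sample C: σ_y = 143.4 MPa, ρ = 7109 kg/m³
  sample H: σ_y = 54.40 MPa, ρ = 2224 kg/m³
  sample H: M = 3.32×10⁻³
  sample C: M = 1.68×10⁻³
Highest index: sample H.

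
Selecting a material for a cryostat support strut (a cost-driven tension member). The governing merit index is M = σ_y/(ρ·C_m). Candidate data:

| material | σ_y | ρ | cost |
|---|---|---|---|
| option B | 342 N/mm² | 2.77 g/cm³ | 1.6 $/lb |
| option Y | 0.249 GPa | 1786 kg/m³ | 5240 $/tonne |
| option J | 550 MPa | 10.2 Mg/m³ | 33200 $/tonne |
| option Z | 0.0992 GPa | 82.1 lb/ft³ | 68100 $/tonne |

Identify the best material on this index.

option B

Convert each candidate to consistent units, then evaluate M:
  option B: σ_y = 342.0 MPa, ρ = 2770 kg/m³, cost = 3.527 $/kg
  option Y: σ_y = 249.0 MPa, ρ = 1786 kg/m³, cost = 5.240 $/kg
  option J: σ_y = 550.0 MPa, ρ = 10200 kg/m³, cost = 33.20 $/kg
  option Z: σ_y = 99.20 MPa, ρ = 1315 kg/m³, cost = 68.10 $/kg
  option B: M = 35.0 kN·m per $
  option Y: M = 26.6 kN·m per $
  option J: M = 1.62 kN·m per $
  option Z: M = 1.11 kN·m per $
Option B ranks first.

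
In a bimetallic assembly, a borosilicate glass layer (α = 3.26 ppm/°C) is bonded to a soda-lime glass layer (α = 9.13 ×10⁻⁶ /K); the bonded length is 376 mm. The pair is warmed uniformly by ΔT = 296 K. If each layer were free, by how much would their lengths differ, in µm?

Δα = |3.26 − 9.13|×10⁻⁶/K = 5.87×10⁻⁶/K.
ΔL_mismatch = Δα·L·ΔT = 5.87×10⁻⁶ × 376.0 mm × 296.0 K = 653 µm.

653 µm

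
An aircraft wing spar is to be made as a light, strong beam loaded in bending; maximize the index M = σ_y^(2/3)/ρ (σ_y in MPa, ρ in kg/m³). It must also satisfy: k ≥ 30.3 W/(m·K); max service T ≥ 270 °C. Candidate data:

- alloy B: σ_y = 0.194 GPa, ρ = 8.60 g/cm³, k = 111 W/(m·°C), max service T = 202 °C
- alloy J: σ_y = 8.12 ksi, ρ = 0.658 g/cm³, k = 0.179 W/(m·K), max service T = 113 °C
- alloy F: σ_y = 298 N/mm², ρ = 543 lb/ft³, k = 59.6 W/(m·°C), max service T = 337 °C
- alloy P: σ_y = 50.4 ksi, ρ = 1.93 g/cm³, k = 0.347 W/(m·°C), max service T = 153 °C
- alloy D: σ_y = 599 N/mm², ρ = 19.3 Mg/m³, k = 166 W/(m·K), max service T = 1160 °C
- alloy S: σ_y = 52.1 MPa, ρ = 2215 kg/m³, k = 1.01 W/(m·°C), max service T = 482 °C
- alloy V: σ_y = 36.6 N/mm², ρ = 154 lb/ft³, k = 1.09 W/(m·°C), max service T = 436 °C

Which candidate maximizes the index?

Screen on constraints: k ≥ 30.3 W/(m·K); max service T ≥ 270 °C. Survivors: alloy F, alloy D.
Putting every candidate on a common basis:
  alloy F: σ_y = 298.0 MPa, ρ = 8698 kg/m³
  alloy D: σ_y = 599.0 MPa, ρ = 19300 kg/m³
  alloy F: M = 5.13×10⁻³
  alloy D: M = 3.68×10⁻³
Alloy F has the largest M.

alloy F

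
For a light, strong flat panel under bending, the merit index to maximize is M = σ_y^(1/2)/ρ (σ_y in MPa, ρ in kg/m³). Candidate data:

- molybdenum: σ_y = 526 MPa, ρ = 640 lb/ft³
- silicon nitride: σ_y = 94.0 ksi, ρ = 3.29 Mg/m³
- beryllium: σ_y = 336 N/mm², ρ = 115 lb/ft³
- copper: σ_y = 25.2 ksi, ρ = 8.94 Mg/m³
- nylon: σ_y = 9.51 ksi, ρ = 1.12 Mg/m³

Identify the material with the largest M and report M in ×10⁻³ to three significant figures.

beryllium, M = 9.95×10⁻³

In SI units:
  molybdenum: σ_y = 526.0 MPa, ρ = 10250 kg/m³
  silicon nitride: σ_y = 648.1 MPa, ρ = 3290 kg/m³
  beryllium: σ_y = 336.0 MPa, ρ = 1842 kg/m³
  copper: σ_y = 173.7 MPa, ρ = 8940 kg/m³
  nylon: σ_y = 65.57 MPa, ρ = 1120 kg/m³
  beryllium: M = 9.95×10⁻³
  silicon nitride: M = 7.74×10⁻³
  nylon: M = 7.23×10⁻³
  molybdenum: M = 2.24×10⁻³
  copper: M = 1.47×10⁻³
Beryllium ranks first.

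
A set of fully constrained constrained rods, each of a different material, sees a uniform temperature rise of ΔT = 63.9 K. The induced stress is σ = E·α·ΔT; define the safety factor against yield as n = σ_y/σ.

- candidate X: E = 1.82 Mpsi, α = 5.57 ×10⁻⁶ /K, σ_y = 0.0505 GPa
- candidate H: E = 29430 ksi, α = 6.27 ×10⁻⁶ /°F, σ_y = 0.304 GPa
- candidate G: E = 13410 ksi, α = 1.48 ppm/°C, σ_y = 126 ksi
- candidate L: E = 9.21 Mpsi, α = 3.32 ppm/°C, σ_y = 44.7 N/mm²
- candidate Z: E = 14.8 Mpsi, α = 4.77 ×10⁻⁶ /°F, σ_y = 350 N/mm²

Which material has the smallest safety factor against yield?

candidate H

With everything in SI (GPa, ×10⁻⁶/K, MPa):
  candidate X: E = 12.55, α = 5.57, σ_y = 50.50 → σ = 4.47 MPa, n = 11.3
  candidate H: E = 202.9, α = 11.3, σ_y = 304.0 → σ = 146 MPa, n = 2.08
  candidate G: E = 92.46, α = 1.48, σ_y = 868.7 → σ = 8.74 MPa, n = 99.4
  candidate L: E = 63.50, α = 3.32, σ_y = 44.70 → σ = 13.5 MPa, n = 3.32
  candidate Z: E = 102.0, α = 8.59, σ_y = 350.0 → σ = 56.0 MPa, n = 6.25
The minimum is candidate H at n = 2.08.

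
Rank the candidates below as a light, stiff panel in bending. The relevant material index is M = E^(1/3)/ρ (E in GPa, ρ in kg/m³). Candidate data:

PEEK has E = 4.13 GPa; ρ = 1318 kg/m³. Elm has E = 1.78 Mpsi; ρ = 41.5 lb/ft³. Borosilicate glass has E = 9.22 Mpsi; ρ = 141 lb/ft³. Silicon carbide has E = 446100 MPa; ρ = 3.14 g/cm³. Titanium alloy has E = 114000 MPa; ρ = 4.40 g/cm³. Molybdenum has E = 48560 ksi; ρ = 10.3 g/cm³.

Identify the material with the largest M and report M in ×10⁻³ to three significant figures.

elm, M = 3.47×10⁻³

After converting to SI:
  PEEK: E = 4.130 GPa, ρ = 1318 kg/m³
  elm: E = 12.27 GPa, ρ = 664.8 kg/m³
  borosilicate glass: E = 63.57 GPa, ρ = 2259 kg/m³
  silicon carbide: E = 446.1 GPa, ρ = 3140 kg/m³
  titanium alloy: E = 114.0 GPa, ρ = 4400 kg/m³
  molybdenum: E = 334.8 GPa, ρ = 10300 kg/m³
  elm: M = 3.47×10⁻³
  silicon carbide: M = 2.43×10⁻³
  borosilicate glass: M = 1.77×10⁻³
  PEEK: M = 1.22×10⁻³
  titanium alloy: M = 1.10×10⁻³
  molybdenum: M = 0.674×10⁻³
The maximum is for elm.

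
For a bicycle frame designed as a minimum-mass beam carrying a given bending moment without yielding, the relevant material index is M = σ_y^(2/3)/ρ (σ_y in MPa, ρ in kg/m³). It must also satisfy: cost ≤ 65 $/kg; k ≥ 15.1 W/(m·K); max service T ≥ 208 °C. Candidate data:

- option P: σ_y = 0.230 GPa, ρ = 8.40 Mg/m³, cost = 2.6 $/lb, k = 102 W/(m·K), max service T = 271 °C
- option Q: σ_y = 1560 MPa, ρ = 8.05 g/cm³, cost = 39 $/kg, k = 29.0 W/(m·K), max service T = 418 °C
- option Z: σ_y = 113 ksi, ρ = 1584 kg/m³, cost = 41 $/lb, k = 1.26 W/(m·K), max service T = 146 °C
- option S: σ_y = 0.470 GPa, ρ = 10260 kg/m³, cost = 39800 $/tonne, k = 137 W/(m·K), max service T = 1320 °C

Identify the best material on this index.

Screen on constraints: cost ≤ 65 $/kg; k ≥ 15.1 W/(m·K); max service T ≥ 208 °C. Survivors: option P, option Q, option S.
Putting every candidate on a common basis:
  option P: σ_y = 230.0 MPa, ρ = 8400 kg/m³
  option Q: σ_y = 1560 MPa, ρ = 8050 kg/m³
  option S: σ_y = 470.0 MPa, ρ = 10260 kg/m³
  option Q: M = 16.7×10⁻³
  option S: M = 5.89×10⁻³
  option P: M = 4.47×10⁻³
Option Q ranks first.

option Q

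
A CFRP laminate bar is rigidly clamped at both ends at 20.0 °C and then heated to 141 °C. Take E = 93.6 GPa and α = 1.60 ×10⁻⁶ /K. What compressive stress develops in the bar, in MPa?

ΔT = 121.0 K. Constrained thermal stress σ = E·α·ΔT = 93.60×10³ MPa × 1.60×10⁻⁶ × 121.0 = 18.1 MPa (compressive).

18.1 MPa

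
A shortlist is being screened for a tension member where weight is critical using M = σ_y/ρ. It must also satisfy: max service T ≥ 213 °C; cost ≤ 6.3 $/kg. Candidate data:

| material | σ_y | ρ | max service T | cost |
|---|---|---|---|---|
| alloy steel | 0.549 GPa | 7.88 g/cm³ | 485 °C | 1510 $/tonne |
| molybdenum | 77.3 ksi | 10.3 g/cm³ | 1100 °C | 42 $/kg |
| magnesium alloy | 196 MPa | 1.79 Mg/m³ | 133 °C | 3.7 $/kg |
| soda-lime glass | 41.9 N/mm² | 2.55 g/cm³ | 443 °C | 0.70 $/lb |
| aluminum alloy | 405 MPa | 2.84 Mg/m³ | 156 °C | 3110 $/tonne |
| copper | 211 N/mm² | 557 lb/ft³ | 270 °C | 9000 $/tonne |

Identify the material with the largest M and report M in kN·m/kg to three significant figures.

alloy steel, M = 69.7 kN·m/kg

Screen on constraints: max service T ≥ 213 °C; cost ≤ 6.3 $/kg. Survivors: alloy steel, soda-lime glass.
Putting every candidate on a common basis:
  alloy steel: σ_y = 549.0 MPa, ρ = 7880 kg/m³
  soda-lime glass: σ_y = 41.90 MPa, ρ = 2550 kg/m³
  alloy steel: M = 69.7 kN·m/kg
  soda-lime glass: M = 16.4 kN·m/kg
Alloy steel ranks first.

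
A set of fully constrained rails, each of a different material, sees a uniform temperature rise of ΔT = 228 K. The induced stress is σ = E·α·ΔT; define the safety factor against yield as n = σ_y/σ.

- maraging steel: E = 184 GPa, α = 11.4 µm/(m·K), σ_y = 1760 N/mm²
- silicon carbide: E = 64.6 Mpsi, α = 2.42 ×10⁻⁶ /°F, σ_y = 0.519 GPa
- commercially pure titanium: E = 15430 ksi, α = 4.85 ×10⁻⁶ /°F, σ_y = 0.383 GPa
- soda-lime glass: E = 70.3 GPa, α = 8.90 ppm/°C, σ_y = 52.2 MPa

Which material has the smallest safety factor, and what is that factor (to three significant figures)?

Converting E to GPa, α to ×10⁻⁶/K, σ_y to MPa, then σ and n for each:
  maraging steel: E = 184.0, α = 11.4, σ_y = 1760 → σ = 478 MPa, n = 3.68
  silicon carbide: E = 445.4, α = 4.36, σ_y = 519.0 → σ = 442 MPa, n = 1.17
  commercially pure titanium: E = 106.4, α = 8.73, σ_y = 383.0 → σ = 212 MPa, n = 1.81
  soda-lime glass: E = 70.30, α = 8.90, σ_y = 52.20 → σ = 143 MPa, n = 0.366
The minimum is soda-lime glass at n = 0.366.

soda-lime glass, n = 0.366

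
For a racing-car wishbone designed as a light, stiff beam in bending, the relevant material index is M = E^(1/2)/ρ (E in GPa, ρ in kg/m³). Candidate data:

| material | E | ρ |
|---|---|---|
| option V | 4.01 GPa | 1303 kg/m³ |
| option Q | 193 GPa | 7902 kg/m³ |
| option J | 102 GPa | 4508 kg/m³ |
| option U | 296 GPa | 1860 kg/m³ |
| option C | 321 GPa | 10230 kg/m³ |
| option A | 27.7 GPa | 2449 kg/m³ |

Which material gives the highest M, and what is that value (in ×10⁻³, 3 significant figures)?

Evaluate M for each candidate:
  option U: M = 9.25×10⁻³
  option J: M = 2.24×10⁻³
  option A: M = 2.15×10⁻³
  option Q: M = 1.76×10⁻³
  option C: M = 1.75×10⁻³
  option V: M = 1.54×10⁻³
Option U has the largest M.

option U, M = 9.25×10⁻³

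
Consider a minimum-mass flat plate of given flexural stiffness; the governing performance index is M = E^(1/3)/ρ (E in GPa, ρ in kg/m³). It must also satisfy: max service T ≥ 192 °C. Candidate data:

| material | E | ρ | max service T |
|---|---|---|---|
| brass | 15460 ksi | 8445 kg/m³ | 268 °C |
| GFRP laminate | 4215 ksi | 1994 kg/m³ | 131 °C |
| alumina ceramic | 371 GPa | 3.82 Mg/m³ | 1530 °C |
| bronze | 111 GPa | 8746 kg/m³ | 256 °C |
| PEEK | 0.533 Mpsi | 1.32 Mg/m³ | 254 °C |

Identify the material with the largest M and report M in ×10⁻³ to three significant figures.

alumina ceramic, M = 1.88×10⁻³

Screen on constraints: max service T ≥ 192 °C. Survivors: brass, alumina ceramic, bronze, PEEK.
Putting every candidate on a common basis:
  brass: E = 106.6 GPa, ρ = 8445 kg/m³
  alumina ceramic: E = 371.0 GPa, ρ = 3820 kg/m³
  bronze: E = 111.0 GPa, ρ = 8746 kg/m³
  PEEK: E = 3.675 GPa, ρ = 1320 kg/m³
  alumina ceramic: M = 1.88×10⁻³
  PEEK: M = 1.17×10⁻³
  brass: M = 0.561×10⁻³
  bronze: M = 0.549×10⁻³
Alumina ceramic ranks first.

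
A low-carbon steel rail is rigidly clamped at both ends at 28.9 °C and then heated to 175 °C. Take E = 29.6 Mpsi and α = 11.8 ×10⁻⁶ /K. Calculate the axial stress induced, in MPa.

352 MPa

E = 29.6 Mpsi = 204.1 GPa.
ΔT = 146.1 K. Constrained thermal stress σ = E·α·ΔT = 204.1×10³ MPa × 11.8×10⁻⁶ × 146.1 = 352 MPa (compressive).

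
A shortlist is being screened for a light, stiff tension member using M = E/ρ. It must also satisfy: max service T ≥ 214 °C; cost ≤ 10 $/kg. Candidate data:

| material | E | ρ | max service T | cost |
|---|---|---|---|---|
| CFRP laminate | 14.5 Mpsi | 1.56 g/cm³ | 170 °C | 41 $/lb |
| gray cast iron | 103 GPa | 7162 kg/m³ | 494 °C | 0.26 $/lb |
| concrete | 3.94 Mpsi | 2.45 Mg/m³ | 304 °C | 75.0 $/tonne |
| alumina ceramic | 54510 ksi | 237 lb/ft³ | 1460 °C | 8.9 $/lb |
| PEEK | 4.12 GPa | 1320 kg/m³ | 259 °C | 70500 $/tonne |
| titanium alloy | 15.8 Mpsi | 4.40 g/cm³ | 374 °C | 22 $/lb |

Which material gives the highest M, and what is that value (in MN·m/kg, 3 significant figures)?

gray cast iron, M = 14.4 MN·m/kg

Screen on constraints: max service T ≥ 214 °C; cost ≤ 10 $/kg. Survivors: gray cast iron, concrete.
Normalizing units and computing the index:
  gray cast iron: E = 103.0 GPa, ρ = 7162 kg/m³
  concrete: E = 27.17 GPa, ρ = 2450 kg/m³
  gray cast iron: M = 14.4 MN·m/kg
  concrete: M = 11.1 MN·m/kg
Highest index: gray cast iron.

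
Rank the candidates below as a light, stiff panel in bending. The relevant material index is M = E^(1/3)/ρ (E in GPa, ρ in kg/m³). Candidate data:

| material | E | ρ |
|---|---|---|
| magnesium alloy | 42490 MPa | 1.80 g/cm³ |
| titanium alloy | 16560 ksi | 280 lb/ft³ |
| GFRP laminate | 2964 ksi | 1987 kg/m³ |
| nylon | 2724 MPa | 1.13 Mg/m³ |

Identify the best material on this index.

magnesium alloy

After converting to SI:
  magnesium alloy: E = 42.49 GPa, ρ = 1800 kg/m³
  titanium alloy: E = 114.2 GPa, ρ = 4485 kg/m³
  GFRP laminate: E = 20.44 GPa, ρ = 1987 kg/m³
  nylon: E = 2.724 GPa, ρ = 1130 kg/m³
  magnesium alloy: M = 1.94×10⁻³
  GFRP laminate: M = 1.38×10⁻³
  nylon: M = 1.24×10⁻³
  titanium alloy: M = 1.08×10⁻³
The maximum is for magnesium alloy.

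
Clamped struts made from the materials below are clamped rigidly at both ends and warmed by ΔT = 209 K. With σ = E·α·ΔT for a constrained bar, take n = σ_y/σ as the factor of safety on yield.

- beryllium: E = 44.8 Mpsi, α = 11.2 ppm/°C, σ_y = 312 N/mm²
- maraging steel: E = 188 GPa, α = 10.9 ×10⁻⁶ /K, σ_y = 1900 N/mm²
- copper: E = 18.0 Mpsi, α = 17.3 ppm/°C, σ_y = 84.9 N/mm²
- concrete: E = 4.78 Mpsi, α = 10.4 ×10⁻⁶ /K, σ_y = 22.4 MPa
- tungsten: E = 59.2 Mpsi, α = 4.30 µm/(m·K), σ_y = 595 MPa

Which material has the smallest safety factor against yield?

copper

Converting E to GPa, α to ×10⁻⁶/K, σ_y to MPa, then σ and n for each:
  beryllium: E = 308.9, α = 11.2, σ_y = 312.0 → σ = 723 MPa, n = 0.432
  maraging steel: E = 188.0, α = 10.9, σ_y = 1900 → σ = 428 MPa, n = 4.44
  copper: E = 124.1, α = 17.3, σ_y = 84.90 → σ = 449 MPa, n = 0.189
  concrete: E = 32.96, α = 10.4, σ_y = 22.40 → σ = 71.6 MPa, n = 0.313
  tungsten: E = 408.2, α = 4.30, σ_y = 595.0 → σ = 367 MPa, n = 1.62
The minimum is copper at n = 0.189.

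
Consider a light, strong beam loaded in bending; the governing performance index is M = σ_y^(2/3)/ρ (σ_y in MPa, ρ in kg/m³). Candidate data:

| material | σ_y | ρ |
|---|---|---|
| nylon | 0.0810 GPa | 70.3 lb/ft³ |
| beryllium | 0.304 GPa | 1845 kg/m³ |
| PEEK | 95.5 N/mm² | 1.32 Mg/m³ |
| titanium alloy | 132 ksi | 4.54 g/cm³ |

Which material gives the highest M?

Putting every candidate on a common basis:
  nylon: σ_y = 81.00 MPa, ρ = 1126 kg/m³
  beryllium: σ_y = 304.0 MPa, ρ = 1845 kg/m³
  PEEK: σ_y = 95.50 MPa, ρ = 1320 kg/m³
  titanium alloy: σ_y = 910.1 MPa, ρ = 4540 kg/m³
  beryllium: M = 24.5×10⁻³
  titanium alloy: M = 20.7×10⁻³
  nylon: M = 16.6×10⁻³
  PEEK: M = 15.8×10⁻³
Beryllium has the largest M.

beryllium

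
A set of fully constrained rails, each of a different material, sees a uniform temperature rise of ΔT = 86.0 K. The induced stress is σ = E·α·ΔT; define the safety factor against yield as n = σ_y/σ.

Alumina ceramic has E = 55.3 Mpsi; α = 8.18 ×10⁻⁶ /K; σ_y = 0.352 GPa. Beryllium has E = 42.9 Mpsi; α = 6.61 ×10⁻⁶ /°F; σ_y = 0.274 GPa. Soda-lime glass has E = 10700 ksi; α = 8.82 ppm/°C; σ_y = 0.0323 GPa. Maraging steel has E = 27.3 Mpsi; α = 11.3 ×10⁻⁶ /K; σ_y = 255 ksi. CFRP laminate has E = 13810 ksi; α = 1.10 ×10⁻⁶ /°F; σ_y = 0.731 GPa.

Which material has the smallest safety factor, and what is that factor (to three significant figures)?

Converting E to GPa, α to ×10⁻⁶/K, σ_y to MPa, then σ and n for each:
  alumina ceramic: E = 381.3, α = 8.18, σ_y = 352.0 → σ = 268 MPa, n = 1.31
  beryllium: E = 295.8, α = 11.9, σ_y = 274.0 → σ = 303 MPa, n = 0.905
  soda-lime glass: E = 73.77, α = 8.82, σ_y = 32.30 → σ = 56.0 MPa, n = 0.577
  maraging steel: E = 188.2, α = 11.3, σ_y = 1758 → σ = 183 MPa, n = 9.61
  CFRP laminate: E = 95.22, α = 1.98, σ_y = 731.0 → σ = 16.2 MPa, n = 45.1
Soda-lime glass has the lowest safety factor, n = 0.577.

soda-lime glass, n = 0.577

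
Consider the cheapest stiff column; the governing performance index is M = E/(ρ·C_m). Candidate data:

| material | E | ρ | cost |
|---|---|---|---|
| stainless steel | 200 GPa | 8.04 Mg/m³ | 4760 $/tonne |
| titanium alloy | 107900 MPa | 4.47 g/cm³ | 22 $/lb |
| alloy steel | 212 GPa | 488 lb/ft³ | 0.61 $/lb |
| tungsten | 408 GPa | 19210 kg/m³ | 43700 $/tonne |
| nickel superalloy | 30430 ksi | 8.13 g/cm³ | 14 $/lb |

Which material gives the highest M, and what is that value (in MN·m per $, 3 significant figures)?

alloy steel, M = 20.2 MN·m per $

Convert each candidate to consistent units, then evaluate M:
  stainless steel: E = 200.0 GPa, ρ = 8040 kg/m³, cost = 4.760 $/kg
  titanium alloy: E = 107.9 GPa, ρ = 4470 kg/m³, cost = 48.50 $/kg
  alloy steel: E = 212.0 GPa, ρ = 7817 kg/m³, cost = 1.345 $/kg
  tungsten: E = 408.0 GPa, ρ = 19210 kg/m³, cost = 43.70 $/kg
  nickel superalloy: E = 209.8 GPa, ρ = 8130 kg/m³, cost = 30.86 $/kg
  alloy steel: M = 20.2 MN·m per $
  stainless steel: M = 5.23 MN·m per $
  nickel superalloy: M = 0.836 MN·m per $
  titanium alloy: M = 0.498 MN·m per $
  tungsten: M = 0.486 MN·m per $
Highest index: alloy steel.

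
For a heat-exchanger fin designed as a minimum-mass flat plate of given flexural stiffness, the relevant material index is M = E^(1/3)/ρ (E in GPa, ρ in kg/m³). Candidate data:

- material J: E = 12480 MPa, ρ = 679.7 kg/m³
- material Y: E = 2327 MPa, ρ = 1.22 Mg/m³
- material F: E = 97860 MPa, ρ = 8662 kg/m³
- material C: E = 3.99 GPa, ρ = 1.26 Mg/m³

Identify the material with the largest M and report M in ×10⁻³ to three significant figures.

material J, M = 3.41×10⁻³

After converting to SI:
  material J: E = 12.48 GPa, ρ = 679.7 kg/m³
  material Y: E = 2.327 GPa, ρ = 1220 kg/m³
  material F: E = 97.86 GPa, ρ = 8662 kg/m³
  material C: E = 3.990 GPa, ρ = 1260 kg/m³
  material J: M = 3.41×10⁻³
  material C: M = 1.26×10⁻³
  material Y: M = 1.09×10⁻³
  material F: M = 0.532×10⁻³
Material J has the largest M.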